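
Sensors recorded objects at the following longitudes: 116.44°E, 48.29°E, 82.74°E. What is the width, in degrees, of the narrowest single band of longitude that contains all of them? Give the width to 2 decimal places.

Sort the longitudes: +48.29°, +82.74°, +116.44°.
Eastward gaps between consecutive values (wrapping around): 34.45°, 33.70°, 291.85°.
Largest gap = 291.85° ⇒ minimal covering band is its complement: 360° − 291.85° = 68.15°.
Band runs from +48.29° eastward to +116.44°.

68.15°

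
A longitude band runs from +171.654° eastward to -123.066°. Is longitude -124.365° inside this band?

Band width going east from +171.654° to -123.066°: ((-123.066 − 171.654) mod 360) = 65.280°.
Offset of -124.365° east of the west edge: ((-124.365 − 171.654) mod 360) = 63.981°.
63.981° ≤ 65.280° ⇒ inside.

Yes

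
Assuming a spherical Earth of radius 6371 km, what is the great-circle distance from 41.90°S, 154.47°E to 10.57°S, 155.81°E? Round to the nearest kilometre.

Δλ = 155.81 − 154.47 = 1.34°.
Δφ = -10.57 − -41.90 = 31.33°.
a = sin²(Δφ/2) + cos φ₁ · cos φ₂ · sin²(Δλ/2) = 0.073007.
c = 2·atan2(√a, √(1−a)) = 0.54720 rad → d = 6371·c ≈ 3486.19 km.

3486 km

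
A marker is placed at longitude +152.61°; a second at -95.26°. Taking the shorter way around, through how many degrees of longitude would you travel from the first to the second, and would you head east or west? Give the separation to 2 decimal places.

112.13° east

Raw difference: -95.26 − 152.61 = -247.87°.
Normalise into (−180°, 180°]: -247.87° + 360° = 112.13°.
Positive ⇒ the second point lies to the east; separation 112.13°.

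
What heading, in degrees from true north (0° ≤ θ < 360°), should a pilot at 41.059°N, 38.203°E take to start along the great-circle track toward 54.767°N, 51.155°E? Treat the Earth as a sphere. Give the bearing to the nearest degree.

Δλ = 51.155 − 38.203 = 12.952°.
θ = atan2( sin Δλ · cos φ₂ , cos φ₁ · sin φ₂ − sin φ₁ · cos φ₂ · cos Δλ )
  = atan2(0.12930, 0.24661) = 27.669° → normalised to [0°, 360°): 27.669°.

28°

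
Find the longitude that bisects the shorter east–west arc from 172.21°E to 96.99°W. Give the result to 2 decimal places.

Signed shortest Δλ from +172.21° to -96.99° is +90.80°.
Midpoint longitude = +172.21° + (+90.80°)/2 = +172.21° + 45.40° = +217.61°.
Normalise into (−180°, 180°]: -142.39°.
(The naïve average (+172.21 + -96.99)/2 = 37.61° is on the wrong side of the globe.)

142.39°W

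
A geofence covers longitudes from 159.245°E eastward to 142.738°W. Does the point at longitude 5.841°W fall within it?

No

Band width going east from +159.245° to -142.738°: ((-142.738 − 159.245) mod 360) = 58.017°.
Offset of -5.841° east of the west edge: ((-5.841 − 159.245) mod 360) = 194.914°.
194.914° > 58.017° ⇒ outside.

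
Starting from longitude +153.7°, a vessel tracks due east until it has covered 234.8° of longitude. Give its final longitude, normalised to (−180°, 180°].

Start at +153.7°; shift +234.8° → +388.5°.
+388.5° lies outside (−180°, 180°]; subtract 360° → +28.5°.

+28.5°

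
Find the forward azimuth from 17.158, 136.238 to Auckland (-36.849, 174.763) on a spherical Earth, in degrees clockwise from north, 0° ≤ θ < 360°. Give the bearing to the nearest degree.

Δλ = 174.763 − 136.238 = 38.525°.
θ = atan2( sin Δλ · cos φ₂ , cos φ₁ · sin φ₂ − sin φ₁ · cos φ₂ · cos Δλ )
  = atan2(0.49842, -0.75770) = 146.663° → normalised to [0°, 360°): 146.663°.

147°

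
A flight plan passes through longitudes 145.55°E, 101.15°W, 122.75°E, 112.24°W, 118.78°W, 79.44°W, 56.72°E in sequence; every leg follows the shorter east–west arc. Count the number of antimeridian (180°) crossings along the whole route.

3

Leg 1: +145.55° → -101.15°, shortest Δλ = 113.3° (east) — crosses 180°.
Leg 2: -101.15° → +122.75°, shortest Δλ = -136.1° (west) — crosses 180°.
Leg 3: +122.75° → -112.24°, shortest Δλ = 125.01° (east) — crosses 180°.
Leg 4: -112.24° → -118.78°, shortest Δλ = -6.54° (west) — does not cross 180°.
Leg 5: -118.78° → -79.44°, shortest Δλ = 39.34° (east) — does not cross 180°.
Leg 6: -79.44° → +56.72°, shortest Δλ = 136.16° (east) — does not cross 180°.
Total crossings: 3.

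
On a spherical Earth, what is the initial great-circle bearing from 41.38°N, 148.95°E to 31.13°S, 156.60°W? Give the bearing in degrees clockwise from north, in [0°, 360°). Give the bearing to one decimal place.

Δλ = -156.60 − 148.95 = -305.55°; wrapped into (−180°, 180°]: 54.45°.
θ = atan2( sin Δλ · cos φ₂ , cos φ₁ · sin φ₂ − sin φ₁ · cos φ₂ · cos Δλ )
  = atan2(0.69645, -0.71691) = 135.830° → normalised to [0°, 360°): 135.830°.

135.8°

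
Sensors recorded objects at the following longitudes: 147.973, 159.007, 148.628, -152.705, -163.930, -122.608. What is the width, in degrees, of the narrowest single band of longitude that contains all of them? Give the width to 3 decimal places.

Sort the longitudes: -163.930°, -152.705°, -122.608°, +147.973°, +148.628°, +159.007°.
Eastward gaps between consecutive values (wrapping around): 11.225°, 30.097°, 270.581°, 0.655°, 10.379°, 37.063°.
Largest gap = 270.581° ⇒ minimal covering band is its complement: 360° − 270.581° = 89.419°.
Band runs from +147.973° eastward to -122.608°, crossing the antimeridian.

89.419°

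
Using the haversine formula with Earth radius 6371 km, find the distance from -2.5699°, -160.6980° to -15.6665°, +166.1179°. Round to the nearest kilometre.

Δλ = 166.1179 − -160.6980 = 326.8159°; wrapped into (−180°, 180°]: -33.1841°.
Δφ = -15.6665 − -2.5699 = -13.0966°.
a = sin²(Δφ/2) + cos φ₁ · cos φ₂ · sin²(Δλ/2) = 0.091439.
c = 2·atan2(√a, √(1−a)) = 0.61440 rad → d = 6371·c ≈ 3914.31 km.

3914 km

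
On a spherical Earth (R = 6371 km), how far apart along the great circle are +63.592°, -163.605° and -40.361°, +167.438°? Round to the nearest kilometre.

11839 km

Δλ = 167.438 − -163.605 = 331.043°; wrapped into (−180°, 180°]: -28.957°.
Δφ = -40.361 − 63.592 = -103.953°.
a = sin²(Δφ/2) + cos φ₁ · cos φ₂ · sin²(Δλ/2) = 0.641747.
c = 2·atan2(√a, √(1−a)) = 1.85823 rad → d = 6371·c ≈ 11838.79 km.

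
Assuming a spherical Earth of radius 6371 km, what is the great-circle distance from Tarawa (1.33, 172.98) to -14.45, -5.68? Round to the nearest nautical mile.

Δλ = -5.68 − 172.98 = -178.66°.
Δφ = -14.45 − 1.33 = -15.78°.
a = sin²(Δφ/2) + cos φ₁ · cos φ₂ · sin²(Δλ/2) = 0.986816.
c = 2·atan2(√a, √(1−a)) = 2.91144 rad → d = 6371·c ≈ 18548.80 km ≈ 10015.55 nmi.

10016 nmi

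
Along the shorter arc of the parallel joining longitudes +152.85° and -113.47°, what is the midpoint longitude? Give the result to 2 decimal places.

-160.31°

Signed shortest Δλ from +152.85° to -113.47° is +93.68°.
Midpoint longitude = +152.85° + (+93.68°)/2 = +152.85° + 46.84° = +199.69°.
Normalise into (−180°, 180°]: -160.31°.
(The naïve average (+152.85 + -113.47)/2 = 19.69° is on the wrong side of the globe.)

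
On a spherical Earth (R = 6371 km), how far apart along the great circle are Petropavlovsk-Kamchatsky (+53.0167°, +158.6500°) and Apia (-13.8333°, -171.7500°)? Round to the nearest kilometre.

Δλ = -171.7500 − 158.6500 = -330.4000°; wrapped into (−180°, 180°]: 29.6000°.
Δφ = -13.8333 − 53.0167 = -66.8500°.
a = sin²(Δφ/2) + cos φ₁ · cos φ₂ · sin²(Δλ/2) = 0.341546.
c = 2·atan2(√a, √(1−a)) = 1.24833 rad → d = 6371·c ≈ 7953.11 km.

7953 km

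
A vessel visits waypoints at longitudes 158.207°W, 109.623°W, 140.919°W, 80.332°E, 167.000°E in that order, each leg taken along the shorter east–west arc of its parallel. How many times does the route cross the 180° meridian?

1

Leg 1: -158.207° → -109.623°, shortest Δλ = 48.584° (east) — does not cross 180°.
Leg 2: -109.623° → -140.919°, shortest Δλ = -31.296° (west) — does not cross 180°.
Leg 3: -140.919° → +80.332°, shortest Δλ = -138.749° (west) — crosses 180°.
Leg 4: +80.332° → +167.000°, shortest Δλ = 86.668° (east) — does not cross 180°.
Total crossings: 1.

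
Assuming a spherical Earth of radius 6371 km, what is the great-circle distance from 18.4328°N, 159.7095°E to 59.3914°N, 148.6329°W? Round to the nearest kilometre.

6130 km

Δλ = -148.6329 − 159.7095 = -308.3424°; wrapped into (−180°, 180°]: 51.6576°.
Δφ = 59.3914 − 18.4328 = 40.9586°.
a = sin²(Δφ/2) + cos φ₁ · cos φ₂ · sin²(Δλ/2) = 0.214100.
c = 2·atan2(√a, √(1−a)) = 0.96210 rad → d = 6371·c ≈ 6129.53 km.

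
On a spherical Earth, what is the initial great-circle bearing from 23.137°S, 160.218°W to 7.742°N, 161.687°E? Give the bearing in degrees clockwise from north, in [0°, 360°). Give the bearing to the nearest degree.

305°

Δλ = 161.687 − -160.218 = 321.905°; wrapped into (−180°, 180°]: -38.095°.
θ = atan2( sin Δλ · cos φ₂ , cos φ₁ · sin φ₂ − sin φ₁ · cos φ₂ · cos Δλ )
  = atan2(-0.61134, 0.43029) = -54.860° → normalised to [0°, 360°): 305.140°.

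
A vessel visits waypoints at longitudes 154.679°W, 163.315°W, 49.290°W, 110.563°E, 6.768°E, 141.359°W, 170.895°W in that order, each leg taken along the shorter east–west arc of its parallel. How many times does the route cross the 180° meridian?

0

Leg 1: -154.679° → -163.315°, shortest Δλ = -8.636° (west) — does not cross 180°.
Leg 2: -163.315° → -49.290°, shortest Δλ = 114.025° (east) — does not cross 180°.
Leg 3: -49.290° → +110.563°, shortest Δλ = 159.853° (east) — does not cross 180°.
Leg 4: +110.563° → +6.768°, shortest Δλ = -103.795° (west) — does not cross 180°.
Leg 5: +6.768° → -141.359°, shortest Δλ = -148.127° (west) — does not cross 180°.
Leg 6: -141.359° → -170.895°, shortest Δλ = -29.536° (west) — does not cross 180°.
Total crossings: 0.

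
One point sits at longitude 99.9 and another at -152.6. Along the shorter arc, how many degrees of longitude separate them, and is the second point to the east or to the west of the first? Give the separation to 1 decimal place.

107.5° east

Raw difference: -152.6 − 99.9 = -252.5°.
Normalise into (−180°, 180°]: -252.5° + 360° = 107.5°.
Positive ⇒ the second point lies to the east; separation 107.5°.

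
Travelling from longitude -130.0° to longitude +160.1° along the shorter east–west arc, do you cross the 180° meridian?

Yes

Naïve |160.1 − -130.0| = 290.1° > 180°, so the shorter arc goes the other way round — across 180°.
Signed shortest Δλ = ((160.1 − -130.0 + 180) mod 360) − 180 = -69.9°.
Going west by 69.9° from -130.0° passes through 180° before reaching +160.1°.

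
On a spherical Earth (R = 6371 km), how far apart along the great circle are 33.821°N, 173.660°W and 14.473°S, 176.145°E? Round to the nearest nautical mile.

2958 nmi

Δλ = 176.145 − -173.660 = 349.805°; wrapped into (−180°, 180°]: -10.195°.
Δφ = -14.473 − 33.821 = -48.294°.
a = sin²(Δφ/2) + cos φ₁ · cos φ₂ · sin²(Δλ/2) = 0.173696.
c = 2·atan2(√a, √(1−a)) = 0.85978 rad → d = 6371·c ≈ 5477.63 km ≈ 2957.68 nmi.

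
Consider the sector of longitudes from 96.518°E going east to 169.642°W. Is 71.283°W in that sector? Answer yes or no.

No

Band width going east from +96.518° to -169.642°: ((-169.642 − 96.518) mod 360) = 93.840°.
Offset of -71.283° east of the west edge: ((-71.283 − 96.518) mod 360) = 192.199°.
192.199° > 93.840° ⇒ outside.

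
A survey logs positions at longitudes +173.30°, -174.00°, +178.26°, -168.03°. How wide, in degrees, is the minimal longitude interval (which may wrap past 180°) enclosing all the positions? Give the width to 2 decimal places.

18.67°

Sort the longitudes: -174.00°, -168.03°, +173.30°, +178.26°.
Eastward gaps between consecutive values (wrapping around): 5.97°, 341.33°, 4.96°, 7.74°.
Largest gap = 341.33° ⇒ minimal covering band is its complement: 360° − 341.33° = 18.67°.
Band runs from +173.30° eastward to -168.03°, crossing the antimeridian.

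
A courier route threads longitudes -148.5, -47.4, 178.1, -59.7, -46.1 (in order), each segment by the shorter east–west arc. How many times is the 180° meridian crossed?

Leg 1: -148.5° → -47.4°, shortest Δλ = 101.1° (east) — does not cross 180°.
Leg 2: -47.4° → +178.1°, shortest Δλ = -134.5° (west) — crosses 180°.
Leg 3: +178.1° → -59.7°, shortest Δλ = 122.2° (east) — crosses 180°.
Leg 4: -59.7° → -46.1°, shortest Δλ = 13.6° (east) — does not cross 180°.
Total crossings: 2.

2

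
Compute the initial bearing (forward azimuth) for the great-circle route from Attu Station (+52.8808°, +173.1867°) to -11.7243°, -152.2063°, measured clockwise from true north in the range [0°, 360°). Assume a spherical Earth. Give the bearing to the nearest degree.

Δλ = -152.2063 − 173.1867 = -325.3930°; wrapped into (−180°, 180°]: 34.6070°.
θ = atan2( sin Δλ · cos φ₂ , cos φ₁ · sin φ₂ − sin φ₁ · cos φ₂ · cos Δλ )
  = atan2(0.55610, -0.76523) = 143.994° → normalised to [0°, 360°): 143.994°.

144°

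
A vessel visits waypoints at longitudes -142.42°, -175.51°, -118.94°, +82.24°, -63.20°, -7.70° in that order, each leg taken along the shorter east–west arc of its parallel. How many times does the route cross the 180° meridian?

1

Leg 1: -142.42° → -175.51°, shortest Δλ = -33.09° (west) — does not cross 180°.
Leg 2: -175.51° → -118.94°, shortest Δλ = 56.57° (east) — does not cross 180°.
Leg 3: -118.94° → +82.24°, shortest Δλ = -158.82° (west) — crosses 180°.
Leg 4: +82.24° → -63.20°, shortest Δλ = -145.44° (west) — does not cross 180°.
Leg 5: -63.20° → -7.70°, shortest Δλ = 55.5° (east) — does not cross 180°.
Total crossings: 1.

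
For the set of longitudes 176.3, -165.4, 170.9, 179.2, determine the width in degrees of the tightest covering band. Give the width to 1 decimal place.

23.7°

Sort the longitudes: -165.4°, +170.9°, +176.3°, +179.2°.
Eastward gaps between consecutive values (wrapping around): 336.3°, 5.4°, 2.9°, 15.4°.
Largest gap = 336.3° ⇒ minimal covering band is its complement: 360° − 336.3° = 23.7°.
Band runs from +170.9° eastward to -165.4°, crossing the antimeridian.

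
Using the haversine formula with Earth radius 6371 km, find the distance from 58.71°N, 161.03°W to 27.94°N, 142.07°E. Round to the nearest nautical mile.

Δλ = 142.07 − -161.03 = 303.10°; wrapped into (−180°, 180°]: -56.90°.
Δφ = 27.94 − 58.71 = -30.77°.
a = sin²(Δφ/2) + cos φ₁ · cos φ₂ · sin²(Δλ/2) = 0.174517.
c = 2·atan2(√a, √(1−a)) = 0.86194 rad → d = 6371·c ≈ 5491.43 km ≈ 2965.13 nmi.

2965 nmi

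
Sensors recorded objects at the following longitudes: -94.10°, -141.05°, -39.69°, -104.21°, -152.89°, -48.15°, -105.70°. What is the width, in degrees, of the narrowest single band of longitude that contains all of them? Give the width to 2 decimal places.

Sort the longitudes: -152.89°, -141.05°, -105.70°, -104.21°, -94.10°, -48.15°, -39.69°.
Eastward gaps between consecutive values (wrapping around): 11.84°, 35.35°, 1.49°, 10.11°, 45.95°, 8.46°, 246.80°.
Largest gap = 246.80° ⇒ minimal covering band is its complement: 360° − 246.80° = 113.20°.
Band runs from -152.89° eastward to -39.69°.

113.20°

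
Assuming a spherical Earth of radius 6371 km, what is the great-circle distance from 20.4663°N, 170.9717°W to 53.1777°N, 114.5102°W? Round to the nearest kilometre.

Δλ = -114.5102 − -170.9717 = 56.4615°.
Δφ = 53.1777 − 20.4663 = 32.7114°.
a = sin²(Δφ/2) + cos φ₁ · cos φ₂ · sin²(Δλ/2) = 0.204936.
c = 2·atan2(√a, √(1−a)) = 0.93958 rad → d = 6371·c ≈ 5986.05 km.

5986 km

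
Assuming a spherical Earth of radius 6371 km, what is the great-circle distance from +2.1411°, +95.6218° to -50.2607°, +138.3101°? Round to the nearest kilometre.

7099 km

Δλ = 138.3101 − 95.6218 = 42.6883°.
Δφ = -50.2607 − 2.1411 = -52.4018°.
a = sin²(Δφ/2) + cos φ₁ · cos φ₂ · sin²(Δλ/2) = 0.279570.
c = 2·atan2(√a, √(1−a)) = 1.11424 rad → d = 6371·c ≈ 7098.83 km.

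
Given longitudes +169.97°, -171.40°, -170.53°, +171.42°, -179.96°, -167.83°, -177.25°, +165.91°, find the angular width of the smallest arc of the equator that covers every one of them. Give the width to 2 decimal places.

Sort the longitudes: -179.96°, -177.25°, -171.40°, -170.53°, -167.83°, +165.91°, +169.97°, +171.42°.
Eastward gaps between consecutive values (wrapping around): 2.71°, 5.85°, 0.87°, 2.70°, 333.74°, 4.06°, 1.45°, 8.62°.
Largest gap = 333.74° ⇒ minimal covering band is its complement: 360° − 333.74° = 26.26°.
Band runs from +165.91° eastward to -167.83°, crossing the antimeridian.

26.26°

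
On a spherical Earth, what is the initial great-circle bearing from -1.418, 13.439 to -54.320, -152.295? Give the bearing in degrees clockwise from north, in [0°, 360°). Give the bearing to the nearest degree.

190°

Δλ = -152.295 − 13.439 = -165.734°.
θ = atan2( sin Δλ · cos φ₂ , cos φ₁ · sin φ₂ − sin φ₁ · cos φ₂ · cos Δλ )
  = atan2(-0.14373, -0.82603) = -170.129° → normalised to [0°, 360°): 189.871°.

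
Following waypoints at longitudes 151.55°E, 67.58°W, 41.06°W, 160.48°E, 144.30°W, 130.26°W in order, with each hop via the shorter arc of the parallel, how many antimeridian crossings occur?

Leg 1: +151.55° → -67.58°, shortest Δλ = 140.87° (east) — crosses 180°.
Leg 2: -67.58° → -41.06°, shortest Δλ = 26.52° (east) — does not cross 180°.
Leg 3: -41.06° → +160.48°, shortest Δλ = -158.46° (west) — crosses 180°.
Leg 4: +160.48° → -144.30°, shortest Δλ = 55.22° (east) — crosses 180°.
Leg 5: -144.30° → -130.26°, shortest Δλ = 14.04° (east) — does not cross 180°.
Total crossings: 3.

3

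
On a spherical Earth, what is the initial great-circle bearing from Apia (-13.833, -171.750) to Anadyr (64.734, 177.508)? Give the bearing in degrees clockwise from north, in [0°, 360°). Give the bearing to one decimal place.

355.4°

Δλ = 177.508 − -171.750 = 349.258°; wrapped into (−180°, 180°]: -10.742°.
θ = atan2( sin Δλ · cos φ₂ , cos φ₁ · sin φ₂ − sin φ₁ · cos φ₂ · cos Δλ )
  = atan2(-0.07955, 0.97837) = -4.649° → normalised to [0°, 360°): 355.351°.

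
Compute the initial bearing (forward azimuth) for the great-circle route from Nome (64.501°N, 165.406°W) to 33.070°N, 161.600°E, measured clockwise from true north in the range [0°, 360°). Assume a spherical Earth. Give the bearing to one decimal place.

Δλ = 161.600 − -165.406 = 327.006°; wrapped into (−180°, 180°]: -32.994°.
θ = atan2( sin Δλ · cos φ₂ , cos φ₁ · sin φ₂ − sin φ₁ · cos φ₂ · cos Δλ )
  = atan2(-0.45634, -0.39949) = -131.200° → normalised to [0°, 360°): 228.800°.

228.8°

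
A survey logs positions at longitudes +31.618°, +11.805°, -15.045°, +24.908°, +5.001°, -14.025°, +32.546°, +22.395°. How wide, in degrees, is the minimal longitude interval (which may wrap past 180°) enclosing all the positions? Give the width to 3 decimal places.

Sort the longitudes: -15.045°, -14.025°, +5.001°, +11.805°, +22.395°, +24.908°, +31.618°, +32.546°.
Eastward gaps between consecutive values (wrapping around): 1.020°, 19.026°, 6.804°, 10.590°, 2.513°, 6.710°, 0.928°, 312.409°.
Largest gap = 312.409° ⇒ minimal covering band is its complement: 360° − 312.409° = 47.591°.
Band runs from -15.045° eastward to +32.546°.

47.591°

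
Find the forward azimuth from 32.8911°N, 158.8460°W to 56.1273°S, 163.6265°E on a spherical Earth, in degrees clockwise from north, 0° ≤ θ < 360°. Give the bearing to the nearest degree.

Δλ = 163.6265 − -158.8460 = 322.4725°; wrapped into (−180°, 180°]: -37.5275°.
θ = atan2( sin Δλ · cos φ₂ , cos φ₁ · sin φ₂ − sin φ₁ · cos φ₂ · cos Δλ )
  = atan2(-0.33951, -0.93722) = -160.087° → normalised to [0°, 360°): 199.913°.

200°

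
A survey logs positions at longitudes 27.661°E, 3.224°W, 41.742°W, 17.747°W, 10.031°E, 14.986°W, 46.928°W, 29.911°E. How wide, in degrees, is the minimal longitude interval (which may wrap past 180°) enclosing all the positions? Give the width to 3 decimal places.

Sort the longitudes: -46.928°, -41.742°, -17.747°, -14.986°, -3.224°, +10.031°, +27.661°, +29.911°.
Eastward gaps between consecutive values (wrapping around): 5.186°, 23.995°, 2.761°, 11.762°, 13.255°, 17.630°, 2.250°, 283.161°.
Largest gap = 283.161° ⇒ minimal covering band is its complement: 360° − 283.161° = 76.839°.
Band runs from -46.928° eastward to +29.911°.

76.839°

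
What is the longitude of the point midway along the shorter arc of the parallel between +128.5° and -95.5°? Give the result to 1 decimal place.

-163.5°

Signed shortest Δλ from +128.5° to -95.5° is +136.0°.
Midpoint longitude = +128.5° + (+136.0°)/2 = +128.5° + 68.0° = +196.5°.
Normalise into (−180°, 180°]: -163.5°.
(The naïve average (+128.5 + -95.5)/2 = 16.5° is on the wrong side of the globe.)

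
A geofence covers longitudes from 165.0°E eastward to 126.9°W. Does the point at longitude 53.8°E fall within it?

No

Band width going east from +165.0° to -126.9°: ((-126.9 − 165.0) mod 360) = 68.1°.
Offset of +53.8° east of the west edge: ((53.8 − 165.0) mod 360) = 248.8°.
248.8° > 68.1° ⇒ outside.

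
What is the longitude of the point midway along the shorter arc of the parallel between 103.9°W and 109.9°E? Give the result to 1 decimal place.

177.0°W

Signed shortest Δλ from -103.9° to +109.9° is -146.2°.
Midpoint longitude = -103.9° + (-146.2°)/2 = -103.9° − 73.1° = -177.0°.
(The naïve average (-103.9 + +109.9)/2 = 3.0° is on the wrong side of the globe.)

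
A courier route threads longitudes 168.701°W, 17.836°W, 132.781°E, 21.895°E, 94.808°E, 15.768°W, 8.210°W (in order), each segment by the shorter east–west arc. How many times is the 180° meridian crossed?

Leg 1: -168.701° → -17.836°, shortest Δλ = 150.865° (east) — does not cross 180°.
Leg 2: -17.836° → +132.781°, shortest Δλ = 150.617° (east) — does not cross 180°.
Leg 3: +132.781° → +21.895°, shortest Δλ = -110.886° (west) — does not cross 180°.
Leg 4: +21.895° → +94.808°, shortest Δλ = 72.913° (east) — does not cross 180°.
Leg 5: +94.808° → -15.768°, shortest Δλ = -110.576° (west) — does not cross 180°.
Leg 6: -15.768° → -8.210°, shortest Δλ = 7.558° (east) — does not cross 180°.
Total crossings: 0.

0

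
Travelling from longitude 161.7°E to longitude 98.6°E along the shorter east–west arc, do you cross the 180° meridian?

Signed shortest Δλ = ((98.6 − 161.7 + 180) mod 360) − 180 = -63.1°.
Going west by 63.1° from +161.7° reaches +98.6° without touching 180°.

No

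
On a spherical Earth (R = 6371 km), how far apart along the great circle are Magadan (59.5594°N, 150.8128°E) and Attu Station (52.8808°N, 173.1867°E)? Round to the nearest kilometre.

1559 km

Δλ = 173.1867 − 150.8128 = 22.3739°.
Δφ = 52.8808 − 59.5594 = -6.6786°.
a = sin²(Δφ/2) + cos φ₁ · cos φ₂ · sin²(Δλ/2) = 0.014901.
c = 2·atan2(√a, √(1−a)) = 0.24475 rad → d = 6371·c ≈ 1559.32 km.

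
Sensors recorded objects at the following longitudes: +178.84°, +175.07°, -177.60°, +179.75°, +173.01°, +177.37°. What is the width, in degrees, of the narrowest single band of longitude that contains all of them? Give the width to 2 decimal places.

Sort the longitudes: -177.60°, +173.01°, +175.07°, +177.37°, +178.84°, +179.75°.
Eastward gaps between consecutive values (wrapping around): 350.61°, 2.06°, 2.30°, 1.47°, 0.91°, 2.65°.
Largest gap = 350.61° ⇒ minimal covering band is its complement: 360° − 350.61° = 9.39°.
Band runs from +173.01° eastward to -177.60°, crossing the antimeridian.

9.39°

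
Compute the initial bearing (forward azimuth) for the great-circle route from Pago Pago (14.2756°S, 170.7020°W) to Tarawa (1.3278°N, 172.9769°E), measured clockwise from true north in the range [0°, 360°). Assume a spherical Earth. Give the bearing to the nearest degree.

Δλ = 172.9769 − -170.7020 = 343.6789°; wrapped into (−180°, 180°]: -16.3211°.
θ = atan2( sin Δλ · cos φ₂ , cos φ₁ · sin φ₂ − sin φ₁ · cos φ₂ · cos Δλ )
  = atan2(-0.28094, 0.25904) = -47.323° → normalised to [0°, 360°): 312.677°.

313°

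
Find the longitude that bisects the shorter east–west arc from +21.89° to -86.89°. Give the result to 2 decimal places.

-32.50°

Signed shortest Δλ from +21.89° to -86.89° is -108.78°.
Midpoint longitude = +21.89° + (-108.78°)/2 = +21.89° − 54.39° = -32.50°.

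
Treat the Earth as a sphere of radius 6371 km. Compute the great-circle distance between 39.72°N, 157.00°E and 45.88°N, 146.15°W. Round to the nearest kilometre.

4589 km

Δλ = -146.15 − 157.00 = -303.15°; wrapped into (−180°, 180°]: 56.85°.
Δφ = 45.88 − 39.72 = 6.16°.
a = sin²(Δφ/2) + cos φ₁ · cos φ₂ · sin²(Δλ/2) = 0.124216.
c = 2·atan2(√a, √(1−a)) = 0.72036 rad → d = 6371·c ≈ 4589.42 km.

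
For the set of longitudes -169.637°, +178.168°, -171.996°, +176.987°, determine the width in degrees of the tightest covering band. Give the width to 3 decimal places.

Sort the longitudes: -171.996°, -169.637°, +176.987°, +178.168°.
Eastward gaps between consecutive values (wrapping around): 2.359°, 346.624°, 1.181°, 9.836°.
Largest gap = 346.624° ⇒ minimal covering band is its complement: 360° − 346.624° = 13.376°.
Band runs from +176.987° eastward to -169.637°, crossing the antimeridian.

13.376°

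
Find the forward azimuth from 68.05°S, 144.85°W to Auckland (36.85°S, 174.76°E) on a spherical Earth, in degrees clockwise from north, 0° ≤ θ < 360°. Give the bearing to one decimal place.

Δλ = 174.76 − -144.85 = 319.61°; wrapped into (−180°, 180°]: -40.39°.
θ = atan2( sin Δλ · cos φ₂ , cos φ₁ · sin φ₂ − sin φ₁ · cos φ₂ · cos Δλ )
  = atan2(-0.51852, 0.34112) = -56.660° → normalised to [0°, 360°): 303.340°.

303.3°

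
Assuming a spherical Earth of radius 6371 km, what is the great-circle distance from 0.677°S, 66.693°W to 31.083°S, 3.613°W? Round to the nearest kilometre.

7429 km

Δλ = -3.613 − -66.693 = 63.080°.
Δφ = -31.083 − -0.677 = -30.406°.
a = sin²(Δφ/2) + cos φ₁ · cos φ₂ · sin²(Δλ/2) = 0.303093.
c = 2·atan2(√a, √(1−a)) = 1.16602 rad → d = 6371·c ≈ 7428.71 km.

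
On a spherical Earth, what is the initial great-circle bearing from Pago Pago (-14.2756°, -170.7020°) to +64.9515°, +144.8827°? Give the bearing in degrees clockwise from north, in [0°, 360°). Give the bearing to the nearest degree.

343°

Δλ = 144.8827 − -170.7020 = 315.5847°; wrapped into (−180°, 180°]: -44.4153°.
θ = atan2( sin Δλ · cos φ₂ , cos φ₁ · sin φ₂ − sin φ₁ · cos φ₂ · cos Δλ )
  = atan2(-0.29631, 0.95255) = -17.279° → normalised to [0°, 360°): 342.721°.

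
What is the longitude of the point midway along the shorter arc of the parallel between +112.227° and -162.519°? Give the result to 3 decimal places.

+154.854°

Signed shortest Δλ from +112.227° to -162.519° is +85.254°.
Midpoint longitude = +112.227° + (+85.254°)/2 = +112.227° + 42.627° = +154.854°.
(The naïve average (+112.227 + -162.519)/2 = -25.146° is on the wrong side of the globe.)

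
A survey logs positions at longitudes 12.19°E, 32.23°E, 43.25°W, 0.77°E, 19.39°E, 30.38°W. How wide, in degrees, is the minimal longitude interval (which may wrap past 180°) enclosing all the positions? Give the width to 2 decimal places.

Sort the longitudes: -43.25°, -30.38°, +0.77°, +12.19°, +19.39°, +32.23°.
Eastward gaps between consecutive values (wrapping around): 12.87°, 31.15°, 11.42°, 7.20°, 12.84°, 284.52°.
Largest gap = 284.52° ⇒ minimal covering band is its complement: 360° − 284.52° = 75.48°.
Band runs from -43.25° eastward to +32.23°.

75.48°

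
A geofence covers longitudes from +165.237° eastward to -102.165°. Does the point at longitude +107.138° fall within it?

Band width going east from +165.237° to -102.165°: ((-102.165 − 165.237) mod 360) = 92.598°.
Offset of +107.138° east of the west edge: ((107.138 − 165.237) mod 360) = 301.901°.
301.901° > 92.598° ⇒ outside.

No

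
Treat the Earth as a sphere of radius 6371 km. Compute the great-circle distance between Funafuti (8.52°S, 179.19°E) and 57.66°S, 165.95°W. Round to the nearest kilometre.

5612 km

Δλ = -165.95 − 179.19 = -345.14°; wrapped into (−180°, 180°]: 14.86°.
Δφ = -57.66 − -8.52 = -49.14°.
a = sin²(Δφ/2) + cos φ₁ · cos φ₂ · sin²(Δλ/2) = 0.181740.
c = 2·atan2(√a, √(1−a)) = 0.88082 rad → d = 6371·c ≈ 5611.70 km.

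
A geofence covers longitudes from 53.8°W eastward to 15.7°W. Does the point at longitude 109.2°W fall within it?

Band width going east from -53.8° to -15.7°: ((-15.7 − -53.8) mod 360) = 38.1°.
Offset of -109.2° east of the west edge: ((-109.2 − -53.8) mod 360) = 304.6°.
304.6° > 38.1° ⇒ outside.

No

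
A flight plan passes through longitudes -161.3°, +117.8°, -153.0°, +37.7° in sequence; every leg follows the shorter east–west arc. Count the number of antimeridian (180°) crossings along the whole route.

Leg 1: -161.3° → +117.8°, shortest Δλ = -80.9° (west) — crosses 180°.
Leg 2: +117.8° → -153.0°, shortest Δλ = 89.2° (east) — crosses 180°.
Leg 3: -153.0° → +37.7°, shortest Δλ = -169.3° (west) — crosses 180°.
Total crossings: 3.

3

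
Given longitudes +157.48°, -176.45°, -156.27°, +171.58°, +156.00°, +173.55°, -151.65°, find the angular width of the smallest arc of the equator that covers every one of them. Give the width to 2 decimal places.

52.35°

Sort the longitudes: -176.45°, -156.27°, -151.65°, +156.00°, +157.48°, +171.58°, +173.55°.
Eastward gaps between consecutive values (wrapping around): 20.18°, 4.62°, 307.65°, 1.48°, 14.10°, 1.97°, 10.00°.
Largest gap = 307.65° ⇒ minimal covering band is its complement: 360° − 307.65° = 52.35°.
Band runs from +156.00° eastward to -151.65°, crossing the antimeridian.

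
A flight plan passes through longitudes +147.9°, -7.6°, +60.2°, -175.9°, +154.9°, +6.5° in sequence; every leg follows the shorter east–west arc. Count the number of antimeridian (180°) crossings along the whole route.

Leg 1: +147.9° → -7.6°, shortest Δλ = -155.5° (west) — does not cross 180°.
Leg 2: -7.6° → +60.2°, shortest Δλ = 67.8° (east) — does not cross 180°.
Leg 3: +60.2° → -175.9°, shortest Δλ = 123.9° (east) — crosses 180°.
Leg 4: -175.9° → +154.9°, shortest Δλ = -29.2° (west) — crosses 180°.
Leg 5: +154.9° → +6.5°, shortest Δλ = -148.4° (west) — does not cross 180°.
Total crossings: 2.

2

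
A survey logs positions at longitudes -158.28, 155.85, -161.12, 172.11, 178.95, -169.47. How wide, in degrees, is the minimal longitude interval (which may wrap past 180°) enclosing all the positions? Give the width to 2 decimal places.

Sort the longitudes: -169.47°, -161.12°, -158.28°, +155.85°, +172.11°, +178.95°.
Eastward gaps between consecutive values (wrapping around): 8.35°, 2.84°, 314.13°, 16.26°, 6.84°, 11.58°.
Largest gap = 314.13° ⇒ minimal covering band is its complement: 360° − 314.13° = 45.87°.
Band runs from +155.85° eastward to -158.28°, crossing the antimeridian.

45.87°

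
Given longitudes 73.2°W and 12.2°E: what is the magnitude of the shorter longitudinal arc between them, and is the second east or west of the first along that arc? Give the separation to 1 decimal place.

Raw difference: 12.2 − -73.2 = 85.4°.
Normalise into (−180°, 180°]: 85.4° stays 85.4°.
Positive ⇒ the second point lies to the east; separation 85.4°.

85.4° east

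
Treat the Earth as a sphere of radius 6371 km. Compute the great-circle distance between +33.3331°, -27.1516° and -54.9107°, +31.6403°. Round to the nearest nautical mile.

Δλ = 31.6403 − -27.1516 = 58.7919°.
Δφ = -54.9107 − 33.3331 = -88.2438°.
a = sin²(Δφ/2) + cos φ₁ · cos φ₂ · sin²(Δλ/2) = 0.600389.
c = 2·atan2(√a, √(1−a)) = 1.77295 rad → d = 6371·c ≈ 11295.46 km ≈ 6099.06 nmi.

6099 nmi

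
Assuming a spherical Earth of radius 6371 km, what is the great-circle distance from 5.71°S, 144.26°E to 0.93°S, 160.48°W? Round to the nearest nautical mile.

3323 nmi

Δλ = -160.48 − 144.26 = -304.74°; wrapped into (−180°, 180°]: 55.26°.
Δφ = -0.93 − -5.71 = 4.78°.
a = sin²(Δφ/2) + cos φ₁ · cos φ₂ · sin²(Δλ/2) = 0.215717.
c = 2·atan2(√a, √(1−a)) = 0.96603 rad → d = 6371·c ≈ 6154.61 km ≈ 3323.22 nmi.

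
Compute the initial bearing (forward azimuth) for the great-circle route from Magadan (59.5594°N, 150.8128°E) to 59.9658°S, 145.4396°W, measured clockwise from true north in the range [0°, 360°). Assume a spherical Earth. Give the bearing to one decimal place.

Δλ = -145.4396 − 150.8128 = -296.2524°; wrapped into (−180°, 180°]: 63.7476°.
θ = atan2( sin Δλ · cos φ₂ , cos φ₁ · sin φ₂ − sin φ₁ · cos φ₂ · cos Δλ )
  = atan2(0.44889, -0.62949) = 144.507° → normalised to [0°, 360°): 144.507°.

144.5°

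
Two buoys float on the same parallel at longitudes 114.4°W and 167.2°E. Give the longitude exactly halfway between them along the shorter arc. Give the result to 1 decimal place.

Signed shortest Δλ from -114.4° to +167.2° is -78.4°.
Midpoint longitude = -114.4° + (-78.4°)/2 = -114.4° − 39.2° = -153.6°.
(The naïve average (-114.4 + +167.2)/2 = 26.4° is on the wrong side of the globe.)

153.6°W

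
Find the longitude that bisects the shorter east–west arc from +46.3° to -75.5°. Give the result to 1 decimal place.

Signed shortest Δλ from +46.3° to -75.5° is -121.8°.
Midpoint longitude = +46.3° + (-121.8°)/2 = +46.3° − 60.9° = -14.6°.

-14.6°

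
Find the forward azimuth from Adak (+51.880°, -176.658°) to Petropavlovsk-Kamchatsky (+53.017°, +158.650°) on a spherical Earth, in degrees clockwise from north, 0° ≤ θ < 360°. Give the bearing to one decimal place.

Δλ = 158.650 − -176.658 = 335.308°; wrapped into (−180°, 180°]: -24.692°.
θ = atan2( sin Δλ · cos φ₂ , cos φ₁ · sin φ₂ − sin φ₁ · cos φ₂ · cos Δλ )
  = atan2(-0.25130, 0.06312) = -75.901° → normalised to [0°, 360°): 284.099°.

284.1°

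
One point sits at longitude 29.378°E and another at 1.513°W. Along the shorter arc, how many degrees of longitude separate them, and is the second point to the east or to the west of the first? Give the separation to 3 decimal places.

30.891° west

Raw difference: -1.513 − 29.378 = -30.891°.
Normalise into (−180°, 180°]: -30.891° stays -30.891°.
Negative ⇒ the second point lies to the west; separation 30.891°.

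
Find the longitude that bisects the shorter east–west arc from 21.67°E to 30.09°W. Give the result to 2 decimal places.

4.21°W

Signed shortest Δλ from +21.67° to -30.09° is -51.76°.
Midpoint longitude = +21.67° + (-51.76°)/2 = +21.67° − 25.88° = -4.21°.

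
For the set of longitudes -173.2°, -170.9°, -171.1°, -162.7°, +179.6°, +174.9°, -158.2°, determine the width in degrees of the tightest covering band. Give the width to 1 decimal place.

26.9°

Sort the longitudes: -173.2°, -171.1°, -170.9°, -162.7°, -158.2°, +174.9°, +179.6°.
Eastward gaps between consecutive values (wrapping around): 2.1°, 0.2°, 8.2°, 4.5°, 333.1°, 4.7°, 7.2°.
Largest gap = 333.1° ⇒ minimal covering band is its complement: 360° − 333.1° = 26.9°.
Band runs from +174.9° eastward to -158.2°, crossing the antimeridian.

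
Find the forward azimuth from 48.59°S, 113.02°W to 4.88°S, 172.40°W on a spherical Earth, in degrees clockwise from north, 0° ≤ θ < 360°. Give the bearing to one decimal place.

290.7°

Δλ = -172.40 − -113.02 = -59.38°.
θ = atan2( sin Δλ · cos φ₂ , cos φ₁ · sin φ₂ − sin φ₁ · cos φ₂ · cos Δλ )
  = atan2(-0.85744, 0.32435) = -69.280° → normalised to [0°, 360°): 290.720°.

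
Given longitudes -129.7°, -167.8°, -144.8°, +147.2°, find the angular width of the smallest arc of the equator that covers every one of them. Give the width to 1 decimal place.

83.1°

Sort the longitudes: -167.8°, -144.8°, -129.7°, +147.2°.
Eastward gaps between consecutive values (wrapping around): 23.0°, 15.1°, 276.9°, 45.0°.
Largest gap = 276.9° ⇒ minimal covering band is its complement: 360° − 276.9° = 83.1°.
Band runs from +147.2° eastward to -129.7°, crossing the antimeridian.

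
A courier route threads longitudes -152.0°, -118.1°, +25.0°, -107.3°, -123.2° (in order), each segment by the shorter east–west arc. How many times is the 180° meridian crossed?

Leg 1: -152.0° → -118.1°, shortest Δλ = 33.9° (east) — does not cross 180°.
Leg 2: -118.1° → +25.0°, shortest Δλ = 143.1° (east) — does not cross 180°.
Leg 3: +25.0° → -107.3°, shortest Δλ = -132.3° (west) — does not cross 180°.
Leg 4: -107.3° → -123.2°, shortest Δλ = -15.9° (west) — does not cross 180°.
Total crossings: 0.

0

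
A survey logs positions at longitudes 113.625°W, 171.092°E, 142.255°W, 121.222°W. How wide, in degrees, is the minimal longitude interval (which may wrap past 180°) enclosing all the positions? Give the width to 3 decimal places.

Sort the longitudes: -142.255°, -121.222°, -113.625°, +171.092°.
Eastward gaps between consecutive values (wrapping around): 21.033°, 7.597°, 284.717°, 46.653°.
Largest gap = 284.717° ⇒ minimal covering band is its complement: 360° − 284.717° = 75.283°.
Band runs from +171.092° eastward to -113.625°, crossing the antimeridian.

75.283°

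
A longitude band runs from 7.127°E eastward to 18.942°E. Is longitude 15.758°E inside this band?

Yes

Band width going east from +7.127° to +18.942°: ((18.942 − 7.127) mod 360) = 11.815°.
Offset of +15.758° east of the west edge: ((15.758 − 7.127) mod 360) = 8.631°.
8.631° ≤ 11.815° ⇒ inside.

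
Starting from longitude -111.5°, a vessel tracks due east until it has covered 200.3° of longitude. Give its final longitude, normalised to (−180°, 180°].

Start at -111.5°; shift +200.3° → +88.8°.
+88.8° already lies in (−180°, 180°].

+88.8°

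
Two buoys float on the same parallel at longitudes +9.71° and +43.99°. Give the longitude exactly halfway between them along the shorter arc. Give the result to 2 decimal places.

+26.85°

Signed shortest Δλ from +9.71° to +43.99° is +34.28°.
Midpoint longitude = +9.71° + (+34.28°)/2 = +9.71° + 17.14° = +26.85°.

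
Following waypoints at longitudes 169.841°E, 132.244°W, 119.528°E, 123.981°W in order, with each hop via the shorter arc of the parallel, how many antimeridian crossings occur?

Leg 1: +169.841° → -132.244°, shortest Δλ = 57.915° (east) — crosses 180°.
Leg 2: -132.244° → +119.528°, shortest Δλ = -108.228° (west) — crosses 180°.
Leg 3: +119.528° → -123.981°, shortest Δλ = 116.491° (east) — crosses 180°.
Total crossings: 3.

3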